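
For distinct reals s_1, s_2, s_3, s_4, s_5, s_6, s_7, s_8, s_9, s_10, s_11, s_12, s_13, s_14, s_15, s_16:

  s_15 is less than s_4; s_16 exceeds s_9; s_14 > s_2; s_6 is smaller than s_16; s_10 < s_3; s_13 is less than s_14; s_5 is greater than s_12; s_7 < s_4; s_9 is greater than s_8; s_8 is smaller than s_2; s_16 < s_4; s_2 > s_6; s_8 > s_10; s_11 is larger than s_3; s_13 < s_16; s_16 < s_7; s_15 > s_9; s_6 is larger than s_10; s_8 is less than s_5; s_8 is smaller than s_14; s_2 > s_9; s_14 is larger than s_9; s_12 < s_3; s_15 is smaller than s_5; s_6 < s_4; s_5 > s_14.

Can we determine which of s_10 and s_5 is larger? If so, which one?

The relevant relations are s_10 < s_8; s_8 < s_9; s_9 < s_14; s_14 < s_5.
Together: s_10 < s_8 < s_9 < s_14 < s_5.
So s_5 is larger.

s_5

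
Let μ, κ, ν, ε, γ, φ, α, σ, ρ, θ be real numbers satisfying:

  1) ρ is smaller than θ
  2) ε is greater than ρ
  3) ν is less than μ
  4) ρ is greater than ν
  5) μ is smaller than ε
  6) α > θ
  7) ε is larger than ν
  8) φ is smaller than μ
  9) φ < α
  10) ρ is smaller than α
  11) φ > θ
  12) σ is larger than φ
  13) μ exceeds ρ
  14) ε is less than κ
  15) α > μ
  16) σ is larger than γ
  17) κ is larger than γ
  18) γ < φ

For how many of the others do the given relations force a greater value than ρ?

From ρ the given relations immediately reach θ, μ, ε, α.
From those, φ, κ — 6 in total.
From those, σ — 7 in total.
No other element is forced above ρ by the given relations, so the count is 7.

7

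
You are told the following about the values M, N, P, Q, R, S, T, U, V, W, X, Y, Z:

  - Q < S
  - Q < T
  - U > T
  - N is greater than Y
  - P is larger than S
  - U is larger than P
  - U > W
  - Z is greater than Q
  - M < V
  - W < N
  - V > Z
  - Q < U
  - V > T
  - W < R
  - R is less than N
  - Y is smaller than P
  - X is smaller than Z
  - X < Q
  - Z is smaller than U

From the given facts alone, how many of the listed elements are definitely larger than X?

The elements the relations force above X are Q, Z, S, T, P, U, V — no chain reaches any other.
That is 7.

7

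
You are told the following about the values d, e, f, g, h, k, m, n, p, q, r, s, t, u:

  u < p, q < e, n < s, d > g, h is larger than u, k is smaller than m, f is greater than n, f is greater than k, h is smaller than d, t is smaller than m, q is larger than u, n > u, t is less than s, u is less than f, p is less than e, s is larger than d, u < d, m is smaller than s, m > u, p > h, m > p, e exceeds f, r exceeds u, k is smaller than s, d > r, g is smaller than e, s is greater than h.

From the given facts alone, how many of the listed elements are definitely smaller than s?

10

From s the given relations immediately reach k, h, d, t, n, m.
From those, u, r, g, p — 10 in total.
No other element is forced below s by the given relations, so the count is 10.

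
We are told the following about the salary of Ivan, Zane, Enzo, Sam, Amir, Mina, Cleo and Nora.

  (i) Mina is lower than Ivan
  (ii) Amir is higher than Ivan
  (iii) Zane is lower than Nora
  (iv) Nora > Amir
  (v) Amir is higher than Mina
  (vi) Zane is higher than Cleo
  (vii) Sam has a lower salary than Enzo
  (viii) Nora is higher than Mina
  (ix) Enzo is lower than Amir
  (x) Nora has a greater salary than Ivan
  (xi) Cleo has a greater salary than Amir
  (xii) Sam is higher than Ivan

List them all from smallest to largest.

Mina < Ivan < Sam < Enzo < Amir < Cleo < Zane < Nora

Each adjacent pair is fixed by a given relation: Mina < Ivan; Ivan < Sam; Sam < Enzo; Enzo < Amir; Amir < Cleo; Cleo < Zane; Zane < Nora. Chaining them end to end gives the full order.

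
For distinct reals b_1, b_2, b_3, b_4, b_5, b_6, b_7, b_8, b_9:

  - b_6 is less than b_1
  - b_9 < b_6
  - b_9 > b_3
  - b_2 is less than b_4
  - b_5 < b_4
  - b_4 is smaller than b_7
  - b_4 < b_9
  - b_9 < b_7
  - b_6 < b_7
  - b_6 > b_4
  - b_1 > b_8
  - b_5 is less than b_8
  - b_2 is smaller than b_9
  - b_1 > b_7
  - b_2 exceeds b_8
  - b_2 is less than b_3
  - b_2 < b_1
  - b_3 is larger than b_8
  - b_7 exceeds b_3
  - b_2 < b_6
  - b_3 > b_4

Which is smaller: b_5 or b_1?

b_5

Link the given pairs in sequence: b_5 < b_8; b_8 < b_2; b_2 < b_4; b_4 < b_3; b_3 < b_9; b_9 < b_6; b_6 < b_7; b_7 < b_1.
Chaining these gives b_5 < b_8 < b_2 < b_4 < b_3 < b_9 < b_6 < b_7 < b_1.
So b_5 < b_1; b_5 is the smaller of the two.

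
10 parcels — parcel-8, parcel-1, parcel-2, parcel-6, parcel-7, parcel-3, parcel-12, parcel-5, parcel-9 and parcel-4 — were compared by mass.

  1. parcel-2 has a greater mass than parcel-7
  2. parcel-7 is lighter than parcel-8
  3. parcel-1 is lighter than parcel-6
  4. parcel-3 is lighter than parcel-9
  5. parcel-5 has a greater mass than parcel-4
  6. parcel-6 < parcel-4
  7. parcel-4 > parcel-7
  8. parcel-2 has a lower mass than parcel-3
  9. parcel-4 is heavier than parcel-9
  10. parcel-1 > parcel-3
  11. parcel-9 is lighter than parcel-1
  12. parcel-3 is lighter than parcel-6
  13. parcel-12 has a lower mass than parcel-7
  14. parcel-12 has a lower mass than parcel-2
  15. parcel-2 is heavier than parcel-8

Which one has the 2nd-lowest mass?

The consecutive relations fix a unique order: parcel-12 < parcel-7 < parcel-8 < parcel-2 < parcel-3 < parcel-9 < parcel-1 < parcel-6 < parcel-4 < parcel-5.
The 2nd smallest is parcel-7.

parcel-7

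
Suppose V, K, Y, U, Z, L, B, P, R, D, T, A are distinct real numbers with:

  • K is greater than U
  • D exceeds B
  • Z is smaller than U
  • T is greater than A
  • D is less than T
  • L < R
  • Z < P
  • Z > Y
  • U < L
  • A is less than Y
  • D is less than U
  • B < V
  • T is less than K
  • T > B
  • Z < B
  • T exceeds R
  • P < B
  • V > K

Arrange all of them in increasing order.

A < Y < Z < P < B < D < U < L < R < T < K < V

Nothing is placed below A, so it is least; from there A < Y; Y < Z; Z < P; P < B; B < D; D < U; U < L; L < R; R < T; T < K; K < V, each given directly.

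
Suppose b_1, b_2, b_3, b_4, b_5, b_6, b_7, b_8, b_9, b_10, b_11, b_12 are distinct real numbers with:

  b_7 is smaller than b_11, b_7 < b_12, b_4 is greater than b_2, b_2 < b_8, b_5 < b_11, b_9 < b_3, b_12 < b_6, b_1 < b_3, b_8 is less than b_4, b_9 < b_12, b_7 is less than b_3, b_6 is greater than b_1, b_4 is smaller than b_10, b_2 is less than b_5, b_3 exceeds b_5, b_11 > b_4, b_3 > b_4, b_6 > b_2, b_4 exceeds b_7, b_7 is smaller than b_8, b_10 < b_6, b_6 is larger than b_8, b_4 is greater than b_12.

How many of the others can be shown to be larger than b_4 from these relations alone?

Directly above b_4: b_10, b_11, b_3.
One step further: b_6 (4 so far).
No other element is forced above b_4 by the given relations, so the count is 4.

4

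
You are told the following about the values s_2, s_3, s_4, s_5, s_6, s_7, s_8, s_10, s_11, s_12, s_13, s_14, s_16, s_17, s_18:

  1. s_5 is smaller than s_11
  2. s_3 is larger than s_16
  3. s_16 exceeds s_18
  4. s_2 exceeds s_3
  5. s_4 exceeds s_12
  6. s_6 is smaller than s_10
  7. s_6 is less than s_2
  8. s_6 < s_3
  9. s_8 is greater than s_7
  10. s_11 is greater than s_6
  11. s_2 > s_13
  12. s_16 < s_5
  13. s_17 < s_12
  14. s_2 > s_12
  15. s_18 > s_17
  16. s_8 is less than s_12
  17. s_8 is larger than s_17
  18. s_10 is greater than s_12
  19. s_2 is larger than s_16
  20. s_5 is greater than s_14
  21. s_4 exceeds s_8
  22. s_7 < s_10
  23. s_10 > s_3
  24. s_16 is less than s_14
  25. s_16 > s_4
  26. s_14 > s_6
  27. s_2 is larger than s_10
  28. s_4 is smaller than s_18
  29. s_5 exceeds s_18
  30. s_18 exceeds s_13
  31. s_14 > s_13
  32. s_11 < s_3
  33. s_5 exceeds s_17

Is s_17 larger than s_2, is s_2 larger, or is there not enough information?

s_2

s_17 < s_8 and s_8 < s_12 give s_17 < s_12.
Then s_12 < s_4 extends the chain to s_4.
Then s_4 < s_18 extends the chain to s_18.
Then s_18 < s_16 extends the chain to s_16.
With s_16 < s_14: s_17 < s_8 < s_12 < s_4 < s_18 < s_16 < s_14.
Then s_14 < s_5 extends the chain to s_5.
Then s_5 < s_11 extends the chain to s_11.
With s_11 < s_3: s_17 < s_8 < s_12 < s_4 < s_18 < s_16 < s_14 < s_5 < s_11 < s_3.
With s_3 < s_10: s_17 < s_8 < s_12 < s_4 < s_18 < s_16 < s_14 < s_5 < s_11 < s_3 < s_10.
With s_10 < s_2: s_17 < s_8 < s_12 < s_4 < s_18 < s_16 < s_14 < s_5 < s_11 < s_3 < s_10 < s_2.
So s_2 is larger.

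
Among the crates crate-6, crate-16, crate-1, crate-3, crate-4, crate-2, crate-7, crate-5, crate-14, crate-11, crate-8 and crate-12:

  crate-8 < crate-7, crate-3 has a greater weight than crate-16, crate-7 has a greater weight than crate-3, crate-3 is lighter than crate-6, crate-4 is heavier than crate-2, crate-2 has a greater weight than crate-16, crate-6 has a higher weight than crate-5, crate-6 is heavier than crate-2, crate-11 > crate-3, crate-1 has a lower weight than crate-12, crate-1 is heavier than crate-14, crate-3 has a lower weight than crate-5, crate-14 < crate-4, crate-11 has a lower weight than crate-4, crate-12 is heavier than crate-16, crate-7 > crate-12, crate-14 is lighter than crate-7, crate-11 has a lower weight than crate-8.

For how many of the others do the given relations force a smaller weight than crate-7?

From crate-7 the given relations immediately reach crate-14, crate-3, crate-12, crate-8.
From those, crate-16, crate-11, crate-1 — 7 in total.
Nothing else is reachable below crate-7; 7 in all.

7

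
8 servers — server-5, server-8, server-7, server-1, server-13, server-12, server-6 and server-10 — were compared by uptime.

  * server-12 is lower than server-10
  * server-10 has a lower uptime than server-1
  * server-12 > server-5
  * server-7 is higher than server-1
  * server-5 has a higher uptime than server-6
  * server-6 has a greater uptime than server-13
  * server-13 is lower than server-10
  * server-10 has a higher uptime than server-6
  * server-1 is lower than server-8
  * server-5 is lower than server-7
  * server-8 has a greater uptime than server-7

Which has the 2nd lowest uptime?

Piecing the relations together gives one ordering: server-13 < server-6 < server-5 < server-12 < server-10 < server-1 < server-7 < server-8.
The 2nd smallest is server-6.

server-6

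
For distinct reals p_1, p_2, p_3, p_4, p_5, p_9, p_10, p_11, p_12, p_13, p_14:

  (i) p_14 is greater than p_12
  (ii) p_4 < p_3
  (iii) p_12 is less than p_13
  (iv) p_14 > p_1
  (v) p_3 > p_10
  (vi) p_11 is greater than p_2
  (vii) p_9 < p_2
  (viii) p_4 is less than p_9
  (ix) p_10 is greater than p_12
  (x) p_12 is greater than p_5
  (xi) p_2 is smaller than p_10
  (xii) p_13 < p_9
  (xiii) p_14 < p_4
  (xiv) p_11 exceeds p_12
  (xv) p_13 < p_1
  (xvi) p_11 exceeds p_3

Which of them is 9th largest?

Piecing the relations together gives one ordering: p_5 < p_12 < p_13 < p_1 < p_14 < p_4 < p_9 < p_2 < p_10 < p_3 < p_11.
The 9th largest is p_13.

p_13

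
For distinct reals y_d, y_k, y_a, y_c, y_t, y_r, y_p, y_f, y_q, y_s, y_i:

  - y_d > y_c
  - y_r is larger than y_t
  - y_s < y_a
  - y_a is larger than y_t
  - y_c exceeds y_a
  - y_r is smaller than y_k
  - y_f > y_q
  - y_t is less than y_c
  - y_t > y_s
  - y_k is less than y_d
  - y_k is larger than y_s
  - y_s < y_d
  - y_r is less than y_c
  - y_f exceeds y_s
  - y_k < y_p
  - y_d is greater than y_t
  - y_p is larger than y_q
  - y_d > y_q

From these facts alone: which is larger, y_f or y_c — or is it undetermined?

Following every chain through y_f: below y_f we get y_q, y_s.
y_c is not reached, and no chain runs the other way from y_c to y_f.
So the given relations leave the order of y_f and y_c undetermined.

undetermined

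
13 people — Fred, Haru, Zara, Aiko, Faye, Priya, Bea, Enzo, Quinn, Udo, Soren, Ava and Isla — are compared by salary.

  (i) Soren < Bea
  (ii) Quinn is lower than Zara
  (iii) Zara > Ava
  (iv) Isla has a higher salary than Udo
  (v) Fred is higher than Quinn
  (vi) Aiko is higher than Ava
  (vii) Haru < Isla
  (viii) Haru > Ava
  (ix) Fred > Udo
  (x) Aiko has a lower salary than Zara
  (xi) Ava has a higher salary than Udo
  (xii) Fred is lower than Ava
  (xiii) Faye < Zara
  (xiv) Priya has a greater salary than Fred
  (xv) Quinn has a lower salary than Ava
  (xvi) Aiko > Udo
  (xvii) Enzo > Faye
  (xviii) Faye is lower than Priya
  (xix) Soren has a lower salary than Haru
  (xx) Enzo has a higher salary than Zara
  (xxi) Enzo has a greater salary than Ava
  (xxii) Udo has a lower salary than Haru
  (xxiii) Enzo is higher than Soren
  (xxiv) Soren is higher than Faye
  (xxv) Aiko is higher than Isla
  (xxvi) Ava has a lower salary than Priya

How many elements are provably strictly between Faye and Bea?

1

Chaining upward from Faye reaches: Soren, Haru, Isla, Aiko, Zara, Priya, Enzo.
Chaining downward from Bea reaches: Soren.
Strictly between Faye and Bea are those in both lists: Soren — 1 element.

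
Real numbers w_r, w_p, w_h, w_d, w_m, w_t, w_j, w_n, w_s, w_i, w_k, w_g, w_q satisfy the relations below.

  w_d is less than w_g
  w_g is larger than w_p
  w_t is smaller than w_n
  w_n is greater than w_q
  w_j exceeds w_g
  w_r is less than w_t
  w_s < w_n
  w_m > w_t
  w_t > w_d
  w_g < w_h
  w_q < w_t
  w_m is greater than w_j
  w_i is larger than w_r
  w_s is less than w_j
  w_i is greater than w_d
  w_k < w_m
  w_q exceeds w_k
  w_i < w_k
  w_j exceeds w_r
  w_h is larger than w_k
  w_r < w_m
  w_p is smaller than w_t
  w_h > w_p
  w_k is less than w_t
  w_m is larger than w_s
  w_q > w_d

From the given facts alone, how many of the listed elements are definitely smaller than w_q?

4

Directly below w_q: w_d, w_k.
One step further: w_i (3 so far).
One step further: w_r (4 so far).
No other element is forced below w_q by the given relations, so the count is 4.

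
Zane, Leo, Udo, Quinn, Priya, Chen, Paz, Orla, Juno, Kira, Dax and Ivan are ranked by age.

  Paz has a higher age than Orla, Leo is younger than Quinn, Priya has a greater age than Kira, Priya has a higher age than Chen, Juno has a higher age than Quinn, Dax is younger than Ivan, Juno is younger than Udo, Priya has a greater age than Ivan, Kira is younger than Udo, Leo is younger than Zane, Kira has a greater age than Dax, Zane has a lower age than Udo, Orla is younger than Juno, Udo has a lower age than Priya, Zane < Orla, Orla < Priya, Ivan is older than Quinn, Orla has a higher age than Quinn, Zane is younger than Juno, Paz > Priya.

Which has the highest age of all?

Chaining downward from Paz: directly below it, Orla, Priya; then Zane, Kira, Quinn, Ivan, Chen, Udo; then Dax, Leo, Juno.
That covers every other element, and nothing is given above Paz, so Paz is the highest age.

Paz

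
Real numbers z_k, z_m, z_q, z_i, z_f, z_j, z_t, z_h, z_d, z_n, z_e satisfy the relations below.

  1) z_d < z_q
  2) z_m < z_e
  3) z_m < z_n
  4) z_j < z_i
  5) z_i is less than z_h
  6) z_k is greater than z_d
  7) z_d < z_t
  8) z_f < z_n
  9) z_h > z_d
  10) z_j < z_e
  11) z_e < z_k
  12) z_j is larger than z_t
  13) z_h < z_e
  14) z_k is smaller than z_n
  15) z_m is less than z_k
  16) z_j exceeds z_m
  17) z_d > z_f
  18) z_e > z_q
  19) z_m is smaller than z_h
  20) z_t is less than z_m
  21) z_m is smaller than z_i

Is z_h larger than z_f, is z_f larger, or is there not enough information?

Following the relations from z_f: z_f < z_d < z_t < z_m < z_j < z_i < z_h.
So z_h is larger.

z_h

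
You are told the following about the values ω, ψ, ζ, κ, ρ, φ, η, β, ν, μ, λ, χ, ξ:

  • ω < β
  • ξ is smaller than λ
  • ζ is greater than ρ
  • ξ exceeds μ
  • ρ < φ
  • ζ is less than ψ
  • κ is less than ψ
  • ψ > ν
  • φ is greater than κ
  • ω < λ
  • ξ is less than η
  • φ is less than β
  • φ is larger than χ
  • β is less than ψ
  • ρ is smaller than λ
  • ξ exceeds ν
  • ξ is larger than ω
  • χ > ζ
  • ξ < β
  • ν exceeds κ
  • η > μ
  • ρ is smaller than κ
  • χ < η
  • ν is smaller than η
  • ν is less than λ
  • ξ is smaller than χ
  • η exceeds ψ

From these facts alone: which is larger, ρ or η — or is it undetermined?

Chaining the given relations: ρ < κ < ν < ξ < χ < φ < β < ψ < η.
So η is larger.

η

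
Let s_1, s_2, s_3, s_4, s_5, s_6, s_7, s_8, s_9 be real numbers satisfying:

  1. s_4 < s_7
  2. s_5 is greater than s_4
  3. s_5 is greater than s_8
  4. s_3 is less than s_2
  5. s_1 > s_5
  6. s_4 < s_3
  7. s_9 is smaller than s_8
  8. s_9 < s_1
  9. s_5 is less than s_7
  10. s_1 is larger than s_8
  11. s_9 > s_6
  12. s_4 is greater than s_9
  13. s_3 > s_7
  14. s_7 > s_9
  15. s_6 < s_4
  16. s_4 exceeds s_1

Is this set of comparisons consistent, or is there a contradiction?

We have s_5 < s_1 stated directly, yet also s_1 < s_4 < s_5 by chaining the others — so s_1 < s_5. Contradiction.

inconsistent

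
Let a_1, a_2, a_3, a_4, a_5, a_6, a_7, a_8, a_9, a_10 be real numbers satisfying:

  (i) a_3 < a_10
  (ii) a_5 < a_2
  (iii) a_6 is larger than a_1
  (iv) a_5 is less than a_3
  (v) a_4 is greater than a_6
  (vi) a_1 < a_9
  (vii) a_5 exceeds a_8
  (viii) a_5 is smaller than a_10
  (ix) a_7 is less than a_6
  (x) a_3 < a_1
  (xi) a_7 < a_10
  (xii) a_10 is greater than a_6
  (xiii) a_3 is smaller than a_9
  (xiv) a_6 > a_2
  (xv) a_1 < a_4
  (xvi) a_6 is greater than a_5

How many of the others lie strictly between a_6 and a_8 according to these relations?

4

The relations place a_8 below a_6. An element lies strictly between them when it is forced above a_8 and also forced below a_6.
Above a_8: {a_5, a_2, a_3, a_1, a_4, a_10, a_9}. Below a_6: {a_5, a_7, a_2, a_3, a_1}.
Intersection: {a_5, a_2, a_3, a_1} — 4.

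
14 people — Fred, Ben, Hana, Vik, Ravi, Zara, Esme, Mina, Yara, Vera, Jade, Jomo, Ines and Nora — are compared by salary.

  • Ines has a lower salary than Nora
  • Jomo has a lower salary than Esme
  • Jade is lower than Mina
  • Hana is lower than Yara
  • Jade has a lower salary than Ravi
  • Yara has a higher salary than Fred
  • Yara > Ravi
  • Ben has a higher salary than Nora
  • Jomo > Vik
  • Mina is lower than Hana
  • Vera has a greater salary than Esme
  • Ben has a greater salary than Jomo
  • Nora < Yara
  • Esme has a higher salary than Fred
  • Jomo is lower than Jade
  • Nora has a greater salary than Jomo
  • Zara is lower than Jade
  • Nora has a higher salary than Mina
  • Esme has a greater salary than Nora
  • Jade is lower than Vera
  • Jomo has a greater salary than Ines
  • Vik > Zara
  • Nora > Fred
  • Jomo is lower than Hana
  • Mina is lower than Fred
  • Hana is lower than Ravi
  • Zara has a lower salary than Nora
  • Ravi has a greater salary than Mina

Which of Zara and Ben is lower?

Zara

Zara < Vik < Jomo < Jade < Mina < Fred < Nora < Ben, by transitivity through Vik, Jomo, Jade, Mina, Fred, Nora.
So Zara < Ben; Zara is the lower of the two.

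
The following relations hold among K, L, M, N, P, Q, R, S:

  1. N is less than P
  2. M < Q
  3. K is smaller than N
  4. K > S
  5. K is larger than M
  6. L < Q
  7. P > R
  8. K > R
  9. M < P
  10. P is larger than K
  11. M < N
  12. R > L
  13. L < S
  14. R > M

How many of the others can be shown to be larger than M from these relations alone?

Directly above M: Q, R, K, N, P.
No other element is forced above M by the given relations, so the count is 5.

5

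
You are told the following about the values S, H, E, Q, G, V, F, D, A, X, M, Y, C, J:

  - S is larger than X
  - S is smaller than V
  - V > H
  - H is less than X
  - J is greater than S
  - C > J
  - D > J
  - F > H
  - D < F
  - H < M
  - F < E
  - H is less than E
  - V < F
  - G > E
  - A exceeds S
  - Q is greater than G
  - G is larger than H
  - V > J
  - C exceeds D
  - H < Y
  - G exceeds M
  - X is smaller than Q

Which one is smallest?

Chaining upward from H: directly above it, X, M, V, Y, F, E, G; then S, Q; then J, A; then D, C.
That covers every other element, and nothing is given below H, so H is the smallest.

H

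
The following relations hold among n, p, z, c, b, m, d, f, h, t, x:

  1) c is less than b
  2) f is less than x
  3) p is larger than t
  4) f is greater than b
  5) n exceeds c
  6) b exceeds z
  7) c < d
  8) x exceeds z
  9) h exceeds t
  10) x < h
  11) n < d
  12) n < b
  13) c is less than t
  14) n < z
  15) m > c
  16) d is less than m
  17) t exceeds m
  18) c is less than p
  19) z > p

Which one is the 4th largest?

b

The consecutive relations fix a unique order: c < n < d < m < t < p < z < b < f < x < h.
The 4th largest is b.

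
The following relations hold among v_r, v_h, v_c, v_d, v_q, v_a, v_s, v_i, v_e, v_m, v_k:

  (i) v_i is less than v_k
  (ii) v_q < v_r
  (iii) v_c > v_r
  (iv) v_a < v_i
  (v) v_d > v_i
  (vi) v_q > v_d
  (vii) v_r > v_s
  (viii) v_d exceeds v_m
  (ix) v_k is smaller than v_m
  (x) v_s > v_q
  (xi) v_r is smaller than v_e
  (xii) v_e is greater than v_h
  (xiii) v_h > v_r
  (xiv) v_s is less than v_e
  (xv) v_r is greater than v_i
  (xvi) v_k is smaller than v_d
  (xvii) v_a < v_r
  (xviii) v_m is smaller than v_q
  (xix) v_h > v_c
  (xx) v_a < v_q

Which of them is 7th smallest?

v_s

Chaining the given pairs: v_a < v_i < v_k < v_m < v_d < v_q < v_s < v_r < v_c < v_h < v_e.
The 7th smallest is v_s.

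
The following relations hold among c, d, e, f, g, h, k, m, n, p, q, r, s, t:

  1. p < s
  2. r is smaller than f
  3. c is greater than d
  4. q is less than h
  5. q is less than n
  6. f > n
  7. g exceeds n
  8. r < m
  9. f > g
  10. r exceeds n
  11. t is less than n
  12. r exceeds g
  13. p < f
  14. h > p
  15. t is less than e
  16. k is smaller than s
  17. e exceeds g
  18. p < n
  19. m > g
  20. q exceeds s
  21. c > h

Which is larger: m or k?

m

k < s and s < q give k < q.
Then q < n extends the chain to n.
With n < g: k < s < q < n < g.
Then g < r extends the chain to r.
Then r < m extends the chain to m.
So k < m; m is the larger of the two.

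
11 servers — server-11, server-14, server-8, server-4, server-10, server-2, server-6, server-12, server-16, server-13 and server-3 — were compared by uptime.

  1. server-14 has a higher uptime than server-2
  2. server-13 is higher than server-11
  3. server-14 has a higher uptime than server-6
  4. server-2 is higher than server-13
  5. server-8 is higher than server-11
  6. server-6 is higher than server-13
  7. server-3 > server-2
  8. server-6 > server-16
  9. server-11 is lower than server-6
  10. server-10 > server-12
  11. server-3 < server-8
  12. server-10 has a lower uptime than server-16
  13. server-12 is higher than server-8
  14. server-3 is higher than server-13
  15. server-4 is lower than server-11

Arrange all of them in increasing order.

server-4 < server-11 < server-13 < server-2 < server-3 < server-8 < server-12 < server-10 < server-16 < server-6 < server-14

Nothing is placed below server-4, so it is least; from there server-4 < server-11; server-11 < server-13; server-13 < server-2; server-2 < server-3; server-3 < server-8; server-8 < server-12; server-12 < server-10; server-10 < server-16; server-16 < server-6; server-6 < server-14, each given directly.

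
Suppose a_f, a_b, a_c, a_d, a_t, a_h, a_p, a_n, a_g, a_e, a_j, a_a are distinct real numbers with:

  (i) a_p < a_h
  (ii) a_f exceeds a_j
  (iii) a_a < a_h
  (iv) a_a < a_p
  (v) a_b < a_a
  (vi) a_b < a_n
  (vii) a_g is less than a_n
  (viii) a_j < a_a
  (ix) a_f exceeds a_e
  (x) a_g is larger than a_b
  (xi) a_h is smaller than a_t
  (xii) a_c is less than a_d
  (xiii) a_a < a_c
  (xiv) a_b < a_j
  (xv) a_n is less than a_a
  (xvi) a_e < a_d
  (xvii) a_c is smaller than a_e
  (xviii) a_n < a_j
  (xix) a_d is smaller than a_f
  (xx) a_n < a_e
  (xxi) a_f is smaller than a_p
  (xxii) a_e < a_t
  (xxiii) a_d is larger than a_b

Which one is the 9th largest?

Chaining the given pairs: a_b < a_g < a_n < a_j < a_a < a_c < a_e < a_d < a_f < a_p < a_h < a_t.
Counting 9 from the largest end gives a_j.

a_j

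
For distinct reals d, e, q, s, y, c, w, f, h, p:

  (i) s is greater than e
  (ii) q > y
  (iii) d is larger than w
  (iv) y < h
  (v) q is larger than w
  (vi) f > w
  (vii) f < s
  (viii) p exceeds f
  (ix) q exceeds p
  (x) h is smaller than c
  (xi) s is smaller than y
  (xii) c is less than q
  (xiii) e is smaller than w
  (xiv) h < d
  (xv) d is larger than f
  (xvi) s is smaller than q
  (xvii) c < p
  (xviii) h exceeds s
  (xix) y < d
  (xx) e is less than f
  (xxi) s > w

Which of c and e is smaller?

e < w and w < f give e < f.
Then f < s extends the chain to s.
With s < y: e < w < f < s < y.
With y < h: e < w < f < s < y < h.
Then h < c extends the chain to c.
So e < c; e is the smaller of the two.

e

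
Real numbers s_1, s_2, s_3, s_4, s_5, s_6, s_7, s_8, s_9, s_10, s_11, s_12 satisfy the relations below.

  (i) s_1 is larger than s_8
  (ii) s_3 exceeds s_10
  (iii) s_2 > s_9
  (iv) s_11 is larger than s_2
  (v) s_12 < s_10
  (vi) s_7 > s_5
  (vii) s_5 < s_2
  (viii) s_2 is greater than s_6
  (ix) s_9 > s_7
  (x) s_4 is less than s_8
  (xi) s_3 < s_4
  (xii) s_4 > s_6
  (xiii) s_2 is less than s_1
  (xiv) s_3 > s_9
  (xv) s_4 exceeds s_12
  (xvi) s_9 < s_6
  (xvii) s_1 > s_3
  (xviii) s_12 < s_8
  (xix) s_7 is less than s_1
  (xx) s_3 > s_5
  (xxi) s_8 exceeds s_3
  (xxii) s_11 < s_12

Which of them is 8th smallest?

s_10

Chaining the given pairs: s_5 < s_7 < s_9 < s_6 < s_2 < s_11 < s_12 < s_10 < s_3 < s_4 < s_8 < s_1.
The 8th smallest is s_10.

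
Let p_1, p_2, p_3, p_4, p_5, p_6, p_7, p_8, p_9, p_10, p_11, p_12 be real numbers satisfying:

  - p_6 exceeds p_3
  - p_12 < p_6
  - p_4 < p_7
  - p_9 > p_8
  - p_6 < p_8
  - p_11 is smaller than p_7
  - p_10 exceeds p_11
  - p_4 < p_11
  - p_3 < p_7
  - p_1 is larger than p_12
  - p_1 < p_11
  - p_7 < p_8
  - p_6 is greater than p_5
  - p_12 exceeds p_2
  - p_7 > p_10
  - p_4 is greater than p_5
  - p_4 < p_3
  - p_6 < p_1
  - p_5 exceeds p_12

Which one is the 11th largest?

p_12

Chaining the given pairs: p_2 < p_12 < p_5 < p_4 < p_3 < p_6 < p_1 < p_11 < p_10 < p_7 < p_8 < p_9.
The 11th largest is p_12.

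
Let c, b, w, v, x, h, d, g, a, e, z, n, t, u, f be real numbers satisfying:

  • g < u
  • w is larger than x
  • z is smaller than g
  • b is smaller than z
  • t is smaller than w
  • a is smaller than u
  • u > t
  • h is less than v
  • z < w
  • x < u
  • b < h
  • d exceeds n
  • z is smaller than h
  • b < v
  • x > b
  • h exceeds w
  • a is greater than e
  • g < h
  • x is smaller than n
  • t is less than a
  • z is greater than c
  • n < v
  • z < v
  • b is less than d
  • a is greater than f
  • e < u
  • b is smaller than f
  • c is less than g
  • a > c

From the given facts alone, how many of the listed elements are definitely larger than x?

Directly above x: n, w, u.
One step further: d, h, v (6 so far).
Nothing else is reachable above x; 6 in all.

6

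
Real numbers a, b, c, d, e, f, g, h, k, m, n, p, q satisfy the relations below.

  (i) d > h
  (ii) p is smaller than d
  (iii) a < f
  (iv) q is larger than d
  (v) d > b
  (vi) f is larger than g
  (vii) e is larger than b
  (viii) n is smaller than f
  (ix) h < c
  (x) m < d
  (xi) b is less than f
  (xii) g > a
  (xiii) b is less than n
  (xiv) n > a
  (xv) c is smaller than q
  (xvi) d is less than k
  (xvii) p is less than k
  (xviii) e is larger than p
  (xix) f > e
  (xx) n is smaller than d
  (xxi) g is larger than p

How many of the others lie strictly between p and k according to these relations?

The relations place p below k. An element lies strictly between them when it is forced above p and also forced below k.
Above p: {e, g, d, q, f}. Below k: {a, m, b, n, h, d}.
Intersection: {d} — 1.

1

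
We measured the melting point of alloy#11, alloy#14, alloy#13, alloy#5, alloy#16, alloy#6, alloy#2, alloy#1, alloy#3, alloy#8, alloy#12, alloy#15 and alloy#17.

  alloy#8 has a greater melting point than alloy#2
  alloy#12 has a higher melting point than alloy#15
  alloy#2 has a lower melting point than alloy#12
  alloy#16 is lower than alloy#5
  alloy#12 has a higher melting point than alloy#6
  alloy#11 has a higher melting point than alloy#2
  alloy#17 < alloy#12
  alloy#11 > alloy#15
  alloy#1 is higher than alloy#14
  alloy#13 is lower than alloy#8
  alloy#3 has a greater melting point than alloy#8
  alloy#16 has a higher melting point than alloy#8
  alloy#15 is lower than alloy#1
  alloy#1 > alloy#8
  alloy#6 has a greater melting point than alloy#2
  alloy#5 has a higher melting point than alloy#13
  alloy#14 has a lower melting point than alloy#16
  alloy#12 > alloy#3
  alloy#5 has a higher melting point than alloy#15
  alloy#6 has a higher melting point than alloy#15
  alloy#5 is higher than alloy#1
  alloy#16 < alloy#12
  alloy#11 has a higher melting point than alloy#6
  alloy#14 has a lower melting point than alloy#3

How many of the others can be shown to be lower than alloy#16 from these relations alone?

The elements the relations force below alloy#16 are alloy#2, alloy#14, alloy#13, alloy#8 — no chain reaches any other.
That is 4.

4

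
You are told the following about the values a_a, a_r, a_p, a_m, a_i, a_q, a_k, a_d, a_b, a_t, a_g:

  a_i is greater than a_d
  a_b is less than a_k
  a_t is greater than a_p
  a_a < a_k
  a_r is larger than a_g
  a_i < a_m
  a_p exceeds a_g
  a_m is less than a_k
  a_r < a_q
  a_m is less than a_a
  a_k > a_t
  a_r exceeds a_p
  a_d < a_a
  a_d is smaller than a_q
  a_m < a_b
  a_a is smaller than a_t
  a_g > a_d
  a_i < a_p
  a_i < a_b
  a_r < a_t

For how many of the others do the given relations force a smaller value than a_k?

Directly below a_k: a_m, a_a, a_b, a_t.
One step further: a_d, a_i, a_p, a_r (8 so far).
One step further: a_g (9 so far).
No other element is forced below a_k by the given relations, so the count is 9.

9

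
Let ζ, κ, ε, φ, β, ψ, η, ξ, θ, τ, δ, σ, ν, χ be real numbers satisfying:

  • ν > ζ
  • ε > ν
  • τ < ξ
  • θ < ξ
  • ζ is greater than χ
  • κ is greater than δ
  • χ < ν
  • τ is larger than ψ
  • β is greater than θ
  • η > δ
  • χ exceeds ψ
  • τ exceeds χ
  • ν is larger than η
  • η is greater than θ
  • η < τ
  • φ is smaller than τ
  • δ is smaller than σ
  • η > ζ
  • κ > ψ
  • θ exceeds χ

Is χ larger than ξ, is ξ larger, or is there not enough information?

ξ

Chaining the given relations: χ < ζ < η < τ < ξ.
So ξ is larger.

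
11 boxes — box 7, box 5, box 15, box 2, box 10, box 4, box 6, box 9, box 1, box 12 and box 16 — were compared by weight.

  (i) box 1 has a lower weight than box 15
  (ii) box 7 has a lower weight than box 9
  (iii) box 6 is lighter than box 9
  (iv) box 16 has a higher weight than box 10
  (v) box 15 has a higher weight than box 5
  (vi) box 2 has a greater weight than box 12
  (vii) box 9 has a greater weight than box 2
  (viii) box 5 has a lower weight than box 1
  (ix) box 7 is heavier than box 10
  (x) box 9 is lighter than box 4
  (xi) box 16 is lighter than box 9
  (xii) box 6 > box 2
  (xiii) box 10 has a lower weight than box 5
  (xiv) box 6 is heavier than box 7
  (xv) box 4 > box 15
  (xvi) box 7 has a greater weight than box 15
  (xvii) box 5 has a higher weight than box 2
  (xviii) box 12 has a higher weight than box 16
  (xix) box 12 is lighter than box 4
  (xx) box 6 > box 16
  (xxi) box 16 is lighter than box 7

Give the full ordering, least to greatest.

box 10 < box 16 < box 12 < box 2 < box 5 < box 1 < box 15 < box 7 < box 6 < box 9 < box 4

Each adjacent pair is fixed by a given relation: box 10 < box 16; box 16 < box 12; box 12 < box 2; box 2 < box 5; box 5 < box 1; box 1 < box 15; box 15 < box 7; box 7 < box 6; box 6 < box 9; box 9 < box 4. Chaining them end to end gives the full order.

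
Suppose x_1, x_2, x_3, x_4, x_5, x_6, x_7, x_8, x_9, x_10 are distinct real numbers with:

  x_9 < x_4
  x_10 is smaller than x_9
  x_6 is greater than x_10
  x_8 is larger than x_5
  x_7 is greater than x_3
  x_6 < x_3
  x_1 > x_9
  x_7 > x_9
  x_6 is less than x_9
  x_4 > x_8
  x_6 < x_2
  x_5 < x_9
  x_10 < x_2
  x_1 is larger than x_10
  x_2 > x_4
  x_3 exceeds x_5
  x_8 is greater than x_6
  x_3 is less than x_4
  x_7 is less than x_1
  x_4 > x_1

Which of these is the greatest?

x_10 is not greatest since x_10 < x_6; x_6 is not greatest since x_6 < x_3; x_5 is not greatest since x_5 < x_8; x_3 is not greatest since x_3 < x_7; x_9 is not greatest since x_9 < x_7; x_8 is not greatest since x_8 < x_4; x_7 is not greatest since x_7 < x_1; x_1 is not greatest since x_1 < x_4; x_4 is not greatest since x_4 < x_2.
Only x_2 has nothing above it, so x_2 is the greatest.

x_2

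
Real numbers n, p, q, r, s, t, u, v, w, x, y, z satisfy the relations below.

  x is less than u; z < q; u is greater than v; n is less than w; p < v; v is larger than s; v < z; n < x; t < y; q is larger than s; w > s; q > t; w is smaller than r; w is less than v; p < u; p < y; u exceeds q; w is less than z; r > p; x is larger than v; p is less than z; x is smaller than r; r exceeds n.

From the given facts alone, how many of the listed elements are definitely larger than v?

5

Directly above v: z, x, u.
One step further: q, r (5 so far).
No other element is forced above v by the given relations, so the count is 5.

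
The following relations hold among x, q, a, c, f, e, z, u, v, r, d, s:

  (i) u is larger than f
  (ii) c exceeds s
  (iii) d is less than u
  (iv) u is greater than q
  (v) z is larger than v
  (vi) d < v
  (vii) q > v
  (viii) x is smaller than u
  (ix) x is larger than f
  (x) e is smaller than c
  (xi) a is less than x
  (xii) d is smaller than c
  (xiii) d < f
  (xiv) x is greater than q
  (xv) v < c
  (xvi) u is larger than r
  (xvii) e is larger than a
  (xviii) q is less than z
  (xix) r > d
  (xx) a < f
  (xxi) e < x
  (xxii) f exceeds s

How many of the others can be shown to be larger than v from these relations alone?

5

From v the given relations immediately reach q, z, c.
From those, x, u — 5 in total.
No other element is forced above v by the given relations, so the count is 5.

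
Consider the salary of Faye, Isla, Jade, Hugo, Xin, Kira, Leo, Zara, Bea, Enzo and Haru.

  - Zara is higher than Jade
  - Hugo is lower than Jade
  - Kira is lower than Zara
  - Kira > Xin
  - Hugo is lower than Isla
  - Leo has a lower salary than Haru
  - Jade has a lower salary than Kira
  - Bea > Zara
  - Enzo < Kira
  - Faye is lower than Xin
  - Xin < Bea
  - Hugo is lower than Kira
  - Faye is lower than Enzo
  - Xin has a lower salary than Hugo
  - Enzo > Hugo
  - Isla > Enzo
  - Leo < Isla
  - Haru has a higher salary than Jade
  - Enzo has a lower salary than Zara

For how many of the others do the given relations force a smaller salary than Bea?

The elements the relations force below Bea are Faye, Xin, Hugo, Jade, Enzo, Kira, Zara — no chain reaches any other.
That is 7.

7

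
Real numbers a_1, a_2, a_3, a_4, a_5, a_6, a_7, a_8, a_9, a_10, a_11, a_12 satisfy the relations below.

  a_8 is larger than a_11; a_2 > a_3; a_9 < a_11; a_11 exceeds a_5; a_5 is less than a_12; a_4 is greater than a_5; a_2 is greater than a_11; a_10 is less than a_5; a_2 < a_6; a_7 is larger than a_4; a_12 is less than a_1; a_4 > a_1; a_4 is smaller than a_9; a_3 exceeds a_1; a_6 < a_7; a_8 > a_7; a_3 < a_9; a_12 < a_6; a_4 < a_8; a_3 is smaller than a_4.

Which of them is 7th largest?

Chaining the given pairs: a_10 < a_5 < a_12 < a_1 < a_3 < a_4 < a_9 < a_11 < a_2 < a_6 < a_7 < a_8.
The 7th largest is a_4.

a_4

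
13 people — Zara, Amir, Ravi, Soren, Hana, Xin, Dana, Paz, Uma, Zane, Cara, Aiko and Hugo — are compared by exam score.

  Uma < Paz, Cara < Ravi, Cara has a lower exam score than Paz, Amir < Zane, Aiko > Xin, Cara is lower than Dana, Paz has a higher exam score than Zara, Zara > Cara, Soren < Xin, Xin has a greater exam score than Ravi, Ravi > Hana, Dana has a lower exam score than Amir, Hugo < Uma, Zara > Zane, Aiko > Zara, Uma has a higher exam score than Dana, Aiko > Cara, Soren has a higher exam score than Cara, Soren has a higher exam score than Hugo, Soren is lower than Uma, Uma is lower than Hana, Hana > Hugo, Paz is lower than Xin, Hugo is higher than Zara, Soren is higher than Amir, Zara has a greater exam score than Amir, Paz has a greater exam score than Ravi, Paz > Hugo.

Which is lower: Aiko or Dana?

Dana

Link the given pairs in sequence: Dana < Amir; Amir < Zane; Zane < Zara; Zara < Hugo; Hugo < Soren; Soren < Uma; Uma < Hana; Hana < Ravi; Ravi < Paz; Paz < Xin; Xin < Aiko.
Chaining these gives Dana < Amir < Zane < Zara < Hugo < Soren < Uma < Hana < Ravi < Paz < Xin < Aiko.
So Dana < Aiko; Dana is the lower of the two.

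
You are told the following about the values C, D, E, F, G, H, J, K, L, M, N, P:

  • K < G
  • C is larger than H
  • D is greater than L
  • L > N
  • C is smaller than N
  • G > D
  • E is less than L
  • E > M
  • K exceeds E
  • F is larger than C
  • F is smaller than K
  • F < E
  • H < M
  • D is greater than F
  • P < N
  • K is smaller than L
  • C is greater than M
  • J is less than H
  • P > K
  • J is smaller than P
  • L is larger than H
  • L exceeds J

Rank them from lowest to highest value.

J < H < M < C < F < E < K < P < N < L < D < G

The consecutive links are each given: J < H; H < M; M < C; C < F; F < E; E < K; K < P; P < N; N < L; L < D; D < G.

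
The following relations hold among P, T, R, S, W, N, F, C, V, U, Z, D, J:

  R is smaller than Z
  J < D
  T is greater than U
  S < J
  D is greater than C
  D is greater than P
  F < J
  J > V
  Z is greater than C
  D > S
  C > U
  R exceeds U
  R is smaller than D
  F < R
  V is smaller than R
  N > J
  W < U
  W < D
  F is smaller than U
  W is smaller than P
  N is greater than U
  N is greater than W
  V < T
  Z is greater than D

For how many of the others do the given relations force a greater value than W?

From W the given relations immediately reach U, P, N, D.
From those, R, C, T, Z — 8 in total.
No other element is forced above W by the given relations, so the count is 8.

8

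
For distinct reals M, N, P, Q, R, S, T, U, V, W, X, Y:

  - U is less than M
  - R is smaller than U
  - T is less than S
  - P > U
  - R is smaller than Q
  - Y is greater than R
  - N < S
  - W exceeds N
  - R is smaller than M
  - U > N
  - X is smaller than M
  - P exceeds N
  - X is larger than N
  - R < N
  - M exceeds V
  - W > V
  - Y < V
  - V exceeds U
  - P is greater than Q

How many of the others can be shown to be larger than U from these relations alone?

The elements the relations force above U are V, W, M, P — no chain reaches any other.
That is 4.

4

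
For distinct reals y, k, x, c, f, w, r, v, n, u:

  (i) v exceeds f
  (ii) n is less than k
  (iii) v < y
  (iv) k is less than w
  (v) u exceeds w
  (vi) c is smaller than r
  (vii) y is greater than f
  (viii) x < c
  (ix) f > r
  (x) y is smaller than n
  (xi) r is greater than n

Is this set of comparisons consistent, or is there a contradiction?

inconsistent

We have n < r stated directly, yet also r < f < v < y < n by chaining the others — so r < n. Contradiction.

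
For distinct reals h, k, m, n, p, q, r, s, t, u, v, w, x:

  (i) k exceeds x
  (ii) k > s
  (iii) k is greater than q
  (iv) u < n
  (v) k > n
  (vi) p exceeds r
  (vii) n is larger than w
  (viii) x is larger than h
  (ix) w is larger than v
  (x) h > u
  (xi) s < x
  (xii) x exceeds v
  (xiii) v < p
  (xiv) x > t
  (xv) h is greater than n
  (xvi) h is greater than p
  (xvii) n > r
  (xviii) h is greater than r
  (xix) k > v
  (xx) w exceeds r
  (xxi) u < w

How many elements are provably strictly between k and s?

1

The relations place s below k. An element lies strictly between them when it is forced above s and also forced below k.
Above s: {x}. Below k: {v, r, p, t, u, w, n, h, x, q}.
Intersection: {x} — 1.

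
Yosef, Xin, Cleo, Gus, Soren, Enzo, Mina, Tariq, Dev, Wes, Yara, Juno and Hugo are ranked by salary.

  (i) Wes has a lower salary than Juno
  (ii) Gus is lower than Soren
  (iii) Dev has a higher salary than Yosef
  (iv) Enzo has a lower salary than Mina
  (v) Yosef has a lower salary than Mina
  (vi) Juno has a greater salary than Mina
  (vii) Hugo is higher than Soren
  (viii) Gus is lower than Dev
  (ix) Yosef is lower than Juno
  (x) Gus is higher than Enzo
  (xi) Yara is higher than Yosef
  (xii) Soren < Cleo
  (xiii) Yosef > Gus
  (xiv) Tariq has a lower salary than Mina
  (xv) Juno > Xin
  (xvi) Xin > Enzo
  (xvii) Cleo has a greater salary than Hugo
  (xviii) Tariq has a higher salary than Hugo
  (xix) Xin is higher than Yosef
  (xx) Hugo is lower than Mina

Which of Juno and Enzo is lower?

Enzo

Enzo < Gus < Soren < Hugo < Tariq < Mina < Juno, by transitivity through Gus, Soren, Hugo, Tariq, Mina.
So Enzo < Juno; Enzo is the lower of the two.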